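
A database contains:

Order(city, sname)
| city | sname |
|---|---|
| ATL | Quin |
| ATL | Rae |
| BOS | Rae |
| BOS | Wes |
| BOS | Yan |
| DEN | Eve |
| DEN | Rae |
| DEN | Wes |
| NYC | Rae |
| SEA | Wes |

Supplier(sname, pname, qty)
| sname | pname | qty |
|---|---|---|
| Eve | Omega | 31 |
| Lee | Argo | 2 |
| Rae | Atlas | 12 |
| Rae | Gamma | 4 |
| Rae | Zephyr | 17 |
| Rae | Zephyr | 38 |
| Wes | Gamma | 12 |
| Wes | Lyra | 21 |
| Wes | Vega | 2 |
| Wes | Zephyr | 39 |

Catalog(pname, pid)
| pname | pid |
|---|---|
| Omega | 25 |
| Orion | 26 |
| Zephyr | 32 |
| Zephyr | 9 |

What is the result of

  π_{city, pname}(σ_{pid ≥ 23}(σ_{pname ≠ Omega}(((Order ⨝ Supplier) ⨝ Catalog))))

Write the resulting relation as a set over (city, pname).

Joining Order and Supplier on sname yields {(ATL, Rae, Atlas, 12), (ATL, Rae, Gamma, 4), (ATL, Rae, Zephyr, 17), (ATL, Rae, Zephyr, 38), (BOS, Rae, Atlas, 12), (BOS, Rae, Gamma, 4), (BOS, Rae, Zephyr, 17), (BOS, Rae, Zephyr, 38), (BOS, Wes, Gamma, 12), (BOS, Wes, Lyra, 21), (BOS, Wes, Vega, 2), (BOS, Wes, Zephyr, 39), (DEN, Eve, Omega, 31), (DEN, Rae, Atlas, 12), (DEN, Rae, Gamma, 4), (DEN, Rae, Zephyr, 17), (DEN, Rae, Zephyr, 38), (DEN, Wes, Gamma, 12), (DEN, Wes, Lyra, 21), (DEN, Wes, Vega, 2), (DEN, Wes, Zephyr, 39), (NYC, Rae, Atlas, 12), (NYC, Rae, Gamma, 4), (NYC, Rae, Zephyr, 17), (NYC, Rae, Zephyr, 38), (SEA, Wes, Gamma, 12), (SEA, Wes, Lyra, 21), (SEA, Wes, Vega, 2), (SEA, Wes, Zephyr, 39)}.
Joining (Order ⨝ Supplier) and Catalog on pname yields {(ATL, Rae, Zephyr, 17, 32), (ATL, Rae, Zephyr, 17, 9), (ATL, Rae, Zephyr, 38, 32), (ATL, Rae, Zephyr, 38, 9), (BOS, Rae, Zephyr, 17, 32), (BOS, Rae, Zephyr, 17, 9), (BOS, Rae, Zephyr, 38, 32), (BOS, Rae, Zephyr, 38, 9), (BOS, Wes, Zephyr, 39, 32), (BOS, Wes, Zephyr, 39, 9), (DEN, Eve, Omega, 31, 25), (DEN, Rae, Zephyr, 17, 32), (DEN, Rae, Zephyr, 17, 9), (DEN, Rae, Zephyr, 38, 32), (DEN, Rae, Zephyr, 38, 9), (DEN, Wes, Zephyr, 39, 32), (DEN, Wes, Zephyr, 39, 9), (NYC, Rae, Zephyr, 17, 32), (NYC, Rae, Zephyr, 17, 9), (NYC, Rae, Zephyr, 38, 32), (NYC, Rae, Zephyr, 38, 9), (SEA, Wes, Zephyr, 39, 32), (SEA, Wes, Zephyr, 39, 9)}.
Apply σ_{pname ≠ Omega}; surviving tuples: {(ATL, Rae, Zephyr, 17, 32), (ATL, Rae, Zephyr, 17, 9), (ATL, Rae, Zephyr, 38, 32), (ATL, Rae, Zephyr, 38, 9), (BOS, Rae, Zephyr, 17, 32), (BOS, Rae, Zephyr, 17, 9), (BOS, Rae, Zephyr, 38, 32), (BOS, Rae, Zephyr, 38, 9), (BOS, Wes, Zephyr, 39, 32), (BOS, Wes, Zephyr, 39, 9), (DEN, Rae, Zephyr, 17, 32), (DEN, Rae, Zephyr, 17, 9), (DEN, Rae, Zephyr, 38, 32), (DEN, Rae, Zephyr, 38, 9), (DEN, Wes, Zephyr, 39, 32), (DEN, Wes, Zephyr, 39, 9), (NYC, Rae, Zephyr, 17, 32), (NYC, Rae, Zephyr, 17, 9), (NYC, Rae, Zephyr, 38, 32), (NYC, Rae, Zephyr, 38, 9), (SEA, Wes, Zephyr, 39, 32), (SEA, Wes, Zephyr, 39, 9)}
Apply σ_{pid ≥ 23}; surviving tuples: {(ATL, Rae, Zephyr, 17, 32), (ATL, Rae, Zephyr, 38, 32), (BOS, Rae, Zephyr, 17, 32), (BOS, Rae, Zephyr, 38, 32), (BOS, Wes, Zephyr, 39, 32), (DEN, Rae, Zephyr, 17, 32), (DEN, Rae, Zephyr, 38, 32), (DEN, Wes, Zephyr, 39, 32), (NYC, Rae, Zephyr, 17, 32), (NYC, Rae, Zephyr, 38, 32), (SEA, Wes, Zephyr, 39, 32)}
Keep only column(s) city, pname (6 duplicate(s) eliminated): {(ATL, Zephyr), (BOS, Zephyr), (DEN, Zephyr), (NYC, Zephyr), (SEA, Zephyr)}

{(ATL, Zephyr), (BOS, Zephyr), (DEN, Zephyr), (NYC, Zephyr), (SEA, Zephyr)}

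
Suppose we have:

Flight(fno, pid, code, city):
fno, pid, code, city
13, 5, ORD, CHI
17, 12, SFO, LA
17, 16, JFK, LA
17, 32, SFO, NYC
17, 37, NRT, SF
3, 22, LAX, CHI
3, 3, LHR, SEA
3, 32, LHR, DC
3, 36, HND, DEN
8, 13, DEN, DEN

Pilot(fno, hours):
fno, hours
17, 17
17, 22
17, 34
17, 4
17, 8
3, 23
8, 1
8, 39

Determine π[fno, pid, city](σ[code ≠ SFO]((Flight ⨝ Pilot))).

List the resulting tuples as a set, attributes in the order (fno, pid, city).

Flight ⋈ Pilot (natural join on fno): {(17, 12, SFO, LA, 17), (17, 12, SFO, LA, 22), (17, 12, SFO, LA, 34), (17, 12, SFO, LA, 4), (17, 12, SFO, LA, 8), (17, 16, JFK, LA, 17), (17, 16, JFK, LA, 22), (17, 16, JFK, LA, 34), (17, 16, JFK, LA, 4), (17, 16, JFK, LA, 8), (17, 32, SFO, NYC, 17), (17, 32, SFO, NYC, 22), (17, 32, SFO, NYC, 34), (17, 32, SFO, NYC, 4), (17, 32, SFO, NYC, 8), (17, 37, NRT, SF, 17), (17, 37, NRT, SF, 22), (17, 37, NRT, SF, 34), (17, 37, NRT, SF, 4), (17, 37, NRT, SF, 8), (3, 22, LAX, CHI, 23), (3, 3, LHR, SEA, 23), (3, 32, LHR, DC, 23), (3, 36, HND, DEN, 23), (8, 13, DEN, DEN, 1), (8, 13, DEN, DEN, 39)}
Filtering on code ≠ SFO leaves {(17, 16, JFK, LA, 17), (17, 16, JFK, LA, 22), (17, 16, JFK, LA, 34), (17, 16, JFK, LA, 4), (17, 16, JFK, LA, 8), (17, 37, NRT, SF, 17), (17, 37, NRT, SF, 22), (17, 37, NRT, SF, 34), (17, 37, NRT, SF, 4), (17, 37, NRT, SF, 8), (3, 22, LAX, CHI, 23), (3, 3, LHR, SEA, 23), (3, 32, LHR, DC, 23), (3, 36, HND, DEN, 23), (8, 13, DEN, DEN, 1), (8, 13, DEN, DEN, 39)}.
π[fno, pid, city]: project onto (fno, pid, city) (9 duplicate(s) eliminated) → {(17, 16, LA), (17, 37, SF), (3, 22, CHI), (3, 3, SEA), (3, 32, DC), (3, 36, DEN), (8, 13, DEN)}

{(17, 16, LA), (17, 37, SF), (3, 22, CHI), (3, 3, SEA), (3, 32, DC), (3, 36, DEN), (8, 13, DEN)}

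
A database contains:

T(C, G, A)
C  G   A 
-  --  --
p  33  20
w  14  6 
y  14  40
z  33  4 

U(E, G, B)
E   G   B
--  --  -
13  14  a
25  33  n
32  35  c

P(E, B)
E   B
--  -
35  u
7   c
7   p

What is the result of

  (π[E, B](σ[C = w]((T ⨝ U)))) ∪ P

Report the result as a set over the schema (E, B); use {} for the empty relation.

Joining T and U on G yields {(p, 33, 20, 25, n), (w, 14, 6, 13, a), (y, 14, 40, 13, a), (z, 33, 4, 25, n)}.
Filtering on C = w leaves {(w, 14, 6, 13, a)}.
π[E, B]: project onto (E, B) → {(13, a)}
Taking the union: {(13, a), (35, u), (7, c), (7, p)}

{(13, a), (35, u), (7, c), (7, p)}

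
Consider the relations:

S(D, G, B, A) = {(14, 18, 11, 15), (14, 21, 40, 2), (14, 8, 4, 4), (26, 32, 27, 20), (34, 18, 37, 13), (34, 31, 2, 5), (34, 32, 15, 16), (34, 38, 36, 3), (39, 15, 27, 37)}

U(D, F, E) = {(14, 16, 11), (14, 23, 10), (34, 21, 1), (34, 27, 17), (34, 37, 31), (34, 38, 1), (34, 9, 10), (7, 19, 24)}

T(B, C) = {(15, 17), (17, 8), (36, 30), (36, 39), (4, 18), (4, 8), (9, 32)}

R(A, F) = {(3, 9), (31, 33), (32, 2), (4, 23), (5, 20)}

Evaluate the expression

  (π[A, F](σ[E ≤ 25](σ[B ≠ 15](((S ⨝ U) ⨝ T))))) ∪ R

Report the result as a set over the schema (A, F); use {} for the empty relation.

{(3, 21), (3, 27), (3, 38), (3, 9), (31, 33), (32, 2), (4, 16), (4, 23), (5, 20)}

Joining S and U on D yields {(14, 18, 11, 15, 16, 11), (14, 18, 11, 15, 23, 10), (14, 21, 40, 2, 16, 11), (14, 21, 40, 2, 23, 10), (14, 8, 4, 4, 16, 11), (14, 8, 4, 4, 23, 10), (34, 18, 37, 13, 21, 1), (34, 18, 37, 13, 27, 17), (34, 18, 37, 13, 37, 31), (34, 18, 37, 13, 38, 1), (34, 18, 37, 13, 9, 10), (34, 31, 2, 5, 21, 1), (34, 31, 2, 5, 27, 17), (34, 31, 2, 5, 37, 31), (34, 31, 2, 5, 38, 1), (34, 31, 2, 5, 9, 10), (34, 32, 15, 16, 21, 1), (34, 32, 15, 16, 27, 17), (34, 32, 15, 16, 37, 31), (34, 32, 15, 16, 38, 1), (34, 32, 15, 16, 9, 10), (34, 38, 36, 3, 21, 1), (34, 38, 36, 3, 27, 17), (34, 38, 36, 3, 37, 31), (34, 38, 36, 3, 38, 1), (34, 38, 36, 3, 9, 10)}.
Joining (S ⨝ U) and T on B yields {(14, 8, 4, 4, 16, 11, 18), (14, 8, 4, 4, 16, 11, 8), (14, 8, 4, 4, 23, 10, 18), (14, 8, 4, 4, 23, 10, 8), (34, 32, 15, 16, 21, 1, 17), (34, 32, 15, 16, 27, 17, 17), (34, 32, 15, 16, 37, 31, 17), (34, 32, 15, 16, 38, 1, 17), (34, 32, 15, 16, 9, 10, 17), (34, 38, 36, 3, 21, 1, 30), (34, 38, 36, 3, 21, 1, 39), (34, 38, 36, 3, 27, 17, 30), (34, 38, 36, 3, 27, 17, 39), (34, 38, 36, 3, 37, 31, 30), (34, 38, 36, 3, 37, 31, 39), (34, 38, 36, 3, 38, 1, 30), (34, 38, 36, 3, 38, 1, 39), (34, 38, 36, 3, 9, 10, 30), (34, 38, 36, 3, 9, 10, 39)}.
Selection B ≠ 15: {(14, 8, 4, 4, 16, 11, 18), (14, 8, 4, 4, 16, 11, 8), (14, 8, 4, 4, 23, 10, 18), (14, 8, 4, 4, 23, 10, 8), (34, 38, 36, 3, 21, 1, 30), (34, 38, 36, 3, 21, 1, 39), (34, 38, 36, 3, 27, 17, 30), (34, 38, 36, 3, 27, 17, 39), (34, 38, 36, 3, 37, 31, 30), (34, 38, 36, 3, 37, 31, 39), (34, 38, 36, 3, 38, 1, 30), (34, 38, 36, 3, 38, 1, 39), (34, 38, 36, 3, 9, 10, 30), (34, 38, 36, 3, 9, 10, 39)}
Selection E ≤ 25: {(14, 8, 4, 4, 16, 11, 18), (14, 8, 4, 4, 16, 11, 8), (14, 8, 4, 4, 23, 10, 18), (14, 8, 4, 4, 23, 10, 8), (34, 38, 36, 3, 21, 1, 30), (34, 38, 36, 3, 21, 1, 39), (34, 38, 36, 3, 27, 17, 30), (34, 38, 36, 3, 27, 17, 39), (34, 38, 36, 3, 38, 1, 30), (34, 38, 36, 3, 38, 1, 39), (34, 38, 36, 3, 9, 10, 30), (34, 38, 36, 3, 9, 10, 39)}
Projecting to A, F (6 duplicate(s) eliminated): {(3, 21), (3, 27), (3, 38), (3, 9), (4, 16), (4, 23)}
Union: {(3, 21), (3, 27), (3, 38), (3, 9), (4, 16), (4, 23)} with {(3, 9), (31, 33), (32, 2), (4, 23), (5, 20)} → {(3, 21), (3, 27), (3, 38), (3, 9), (31, 33), (32, 2), (4, 16), (4, 23), (5, 20)}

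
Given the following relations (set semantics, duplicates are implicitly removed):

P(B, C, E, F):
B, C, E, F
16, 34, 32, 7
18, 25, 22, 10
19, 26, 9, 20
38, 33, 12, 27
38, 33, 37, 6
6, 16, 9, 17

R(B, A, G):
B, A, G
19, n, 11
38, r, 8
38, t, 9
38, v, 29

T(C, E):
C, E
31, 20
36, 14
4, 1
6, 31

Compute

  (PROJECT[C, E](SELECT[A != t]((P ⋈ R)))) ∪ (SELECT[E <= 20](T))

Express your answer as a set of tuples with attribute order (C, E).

Natural join on B: {(19, 26, 9, 20, n, 11), (38, 33, 12, 27, r, 8), (38, 33, 12, 27, t, 9), (38, 33, 12, 27, v, 29), (38, 33, 37, 6, r, 8), (38, 33, 37, 6, t, 9), (38, 33, 37, 6, v, 29)}
σ[A != t]: keep tuples satisfying A != t → {(19, 26, 9, 20, n, 11), (38, 33, 12, 27, r, 8), (38, 33, 12, 27, v, 29), (38, 33, 37, 6, r, 8), (38, 33, 37, 6, v, 29)}
Keep only column(s) C, E (2 duplicate(s) eliminated): {(26, 9), (33, 12), (33, 37)}
σ[E <= 20]: keep tuples satisfying E <= 20 → {(31, 20), (36, 14), (4, 1)}
Set union of the two operands is {(26, 9), (31, 20), (33, 12), (33, 37), (36, 14), (4, 1)}.

{(26, 9), (31, 20), (33, 12), (33, 37), (36, 14), (4, 1)}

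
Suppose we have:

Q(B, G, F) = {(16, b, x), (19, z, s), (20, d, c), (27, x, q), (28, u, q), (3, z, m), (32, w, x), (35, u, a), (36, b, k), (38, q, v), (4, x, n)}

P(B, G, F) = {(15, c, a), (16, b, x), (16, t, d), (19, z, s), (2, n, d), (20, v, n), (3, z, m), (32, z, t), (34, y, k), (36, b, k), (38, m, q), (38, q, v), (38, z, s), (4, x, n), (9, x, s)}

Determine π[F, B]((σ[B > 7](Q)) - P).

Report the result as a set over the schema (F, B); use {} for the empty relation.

σ[B > 7]: keep tuples satisfying B > 7 → {(16, b, x), (19, z, s), (20, d, c), (27, x, q), (28, u, q), (32, w, x), (35, u, a), (36, b, k), (38, q, v)}
Difference: {(16, b, x), (19, z, s), (20, d, c), (27, x, q), (28, u, q), (32, w, x), (35, u, a), (36, b, k), (38, q, v)} with {(15, c, a), (16, b, x), (16, t, d), (19, z, s), (2, n, d), (20, v, n), (3, z, m), (32, z, t), (34, y, k), (36, b, k), (38, m, q), (38, q, v), (38, z, s), (4, x, n), (9, x, s)} → {(20, d, c), (27, x, q), (28, u, q), (32, w, x), (35, u, a)}
Keep only column(s) F, B: {(a, 35), (c, 20), (q, 27), (q, 28), (x, 32)}

{(a, 35), (c, 20), (q, 27), (q, 28), (x, 32)}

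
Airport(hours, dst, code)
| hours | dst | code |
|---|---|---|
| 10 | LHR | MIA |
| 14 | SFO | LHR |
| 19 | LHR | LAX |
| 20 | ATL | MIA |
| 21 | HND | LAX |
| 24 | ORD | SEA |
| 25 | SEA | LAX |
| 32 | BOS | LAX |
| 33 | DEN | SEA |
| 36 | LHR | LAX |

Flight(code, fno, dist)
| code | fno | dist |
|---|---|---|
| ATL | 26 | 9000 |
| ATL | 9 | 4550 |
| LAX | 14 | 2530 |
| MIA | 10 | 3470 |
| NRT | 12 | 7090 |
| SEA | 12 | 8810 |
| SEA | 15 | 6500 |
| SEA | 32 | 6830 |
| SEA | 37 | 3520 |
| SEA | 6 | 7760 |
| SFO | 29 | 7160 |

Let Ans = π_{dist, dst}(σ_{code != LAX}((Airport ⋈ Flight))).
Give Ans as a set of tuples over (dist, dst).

{(3470, ATL), (3470, LHR), (3520, DEN), (3520, ORD), (6500, DEN), (6500, ORD), (6830, DEN), (6830, ORD), (7760, DEN), (7760, ORD), (8810, DEN), (8810, ORD)}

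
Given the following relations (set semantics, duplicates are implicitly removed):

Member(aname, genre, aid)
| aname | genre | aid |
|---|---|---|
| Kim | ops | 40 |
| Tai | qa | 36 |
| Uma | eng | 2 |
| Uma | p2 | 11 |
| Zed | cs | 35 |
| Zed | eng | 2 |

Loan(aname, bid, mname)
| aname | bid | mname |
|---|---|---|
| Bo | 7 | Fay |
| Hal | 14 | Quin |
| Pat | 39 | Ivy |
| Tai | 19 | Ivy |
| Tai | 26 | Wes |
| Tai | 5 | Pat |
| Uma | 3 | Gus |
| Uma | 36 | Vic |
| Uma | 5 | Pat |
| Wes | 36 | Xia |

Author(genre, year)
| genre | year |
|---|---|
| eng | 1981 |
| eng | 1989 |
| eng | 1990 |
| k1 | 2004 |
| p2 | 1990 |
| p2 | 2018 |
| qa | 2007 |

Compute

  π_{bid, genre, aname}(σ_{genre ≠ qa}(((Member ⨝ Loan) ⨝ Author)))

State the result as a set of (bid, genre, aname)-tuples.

{(3, eng, Uma), (3, p2, Uma), (36, eng, Uma), (36, p2, Uma), (5, eng, Uma), (5, p2, Uma)}

Member ⋈ Loan (natural join on aname): {(Tai, qa, 36, 19, Ivy), (Tai, qa, 36, 26, Wes), (Tai, qa, 36, 5, Pat), (Uma, eng, 2, 3, Gus), (Uma, eng, 2, 36, Vic), (Uma, eng, 2, 5, Pat), (Uma, p2, 11, 3, Gus), (Uma, p2, 11, 36, Vic), (Uma, p2, 11, 5, Pat)}
(Member ⨝ Loan) ⋈ Author (natural join on genre): {(Tai, qa, 36, 19, Ivy, 2007), (Tai, qa, 36, 26, Wes, 2007), (Tai, qa, 36, 5, Pat, 2007), (Uma, eng, 2, 3, Gus, 1981), (Uma, eng, 2, 3, Gus, 1989), (Uma, eng, 2, 3, Gus, 1990), (Uma, eng, 2, 36, Vic, 1981), (Uma, eng, 2, 36, Vic, 1989), (Uma, eng, 2, 36, Vic, 1990), (Uma, eng, 2, 5, Pat, 1981), (Uma, eng, 2, 5, Pat, 1989), (Uma, eng, 2, 5, Pat, 1990), (Uma, p2, 11, 3, Gus, 1990), (Uma, p2, 11, 3, Gus, 2018), (Uma, p2, 11, 36, Vic, 1990), (Uma, p2, 11, 36, Vic, 2018), (Uma, p2, 11, 5, Pat, 1990), (Uma, p2, 11, 5, Pat, 2018)}
σ[genre ≠ qa]: keep tuples satisfying genre ≠ qa → {(Uma, eng, 2, 3, Gus, 1981), (Uma, eng, 2, 3, Gus, 1989), (Uma, eng, 2, 3, Gus, 1990), (Uma, eng, 2, 36, Vic, 1981), (Uma, eng, 2, 36, Vic, 1989), (Uma, eng, 2, 36, Vic, 1990), (Uma, eng, 2, 5, Pat, 1981), (Uma, eng, 2, 5, Pat, 1989), (Uma, eng, 2, 5, Pat, 1990), (Uma, p2, 11, 3, Gus, 1990), (Uma, p2, 11, 3, Gus, 2018), (Uma, p2, 11, 36, Vic, 1990), (Uma, p2, 11, 36, Vic, 2018), (Uma, p2, 11, 5, Pat, 1990), (Uma, p2, 11, 5, Pat, 2018)}
Keep only column(s) bid, genre, aname (9 duplicate(s) eliminated): {(3, eng, Uma), (3, p2, Uma), (36, eng, Uma), (36, p2, Uma), (5, eng, Uma), (5, p2, Uma)}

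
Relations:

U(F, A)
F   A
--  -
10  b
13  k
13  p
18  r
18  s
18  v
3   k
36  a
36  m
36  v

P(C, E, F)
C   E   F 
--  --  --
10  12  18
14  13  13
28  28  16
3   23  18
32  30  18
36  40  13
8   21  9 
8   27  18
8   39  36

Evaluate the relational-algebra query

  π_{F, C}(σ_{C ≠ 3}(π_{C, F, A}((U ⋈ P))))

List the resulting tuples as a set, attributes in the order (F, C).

U ⋈ P (natural join on F): {(13, k, 14, 13), (13, k, 36, 40), (13, p, 14, 13), (13, p, 36, 40), (18, r, 10, 12), (18, r, 3, 23), (18, r, 32, 30), (18, r, 8, 27), (18, s, 10, 12), (18, s, 3, 23), (18, s, 32, 30), (18, s, 8, 27), (18, v, 10, 12), (18, v, 3, 23), (18, v, 32, 30), (18, v, 8, 27), (36, a, 8, 39), (36, m, 8, 39), (36, v, 8, 39)}
Projecting to C, F, A: {(10, 18, r), (10, 18, s), (10, 18, v), (14, 13, k), (14, 13, p), (3, 18, r), (3, 18, s), (3, 18, v), (32, 18, r), (32, 18, s), (32, 18, v), (36, 13, k), (36, 13, p), (8, 18, r), (8, 18, s), (8, 18, v), (8, 36, a), (8, 36, m), (8, 36, v)}
Filtering on C ≠ 3 leaves {(10, 18, r), (10, 18, s), (10, 18, v), (14, 13, k), (14, 13, p), (32, 18, r), (32, 18, s), (32, 18, v), (36, 13, k), (36, 13, p), (8, 18, r), (8, 18, s), (8, 18, v), (8, 36, a), (8, 36, m), (8, 36, v)}.
Projecting to F, C (10 duplicate(s) eliminated): {(13, 14), (13, 36), (18, 10), (18, 32), (18, 8), (36, 8)}

{(13, 14), (13, 36), (18, 10), (18, 32), (18, 8), (36, 8)}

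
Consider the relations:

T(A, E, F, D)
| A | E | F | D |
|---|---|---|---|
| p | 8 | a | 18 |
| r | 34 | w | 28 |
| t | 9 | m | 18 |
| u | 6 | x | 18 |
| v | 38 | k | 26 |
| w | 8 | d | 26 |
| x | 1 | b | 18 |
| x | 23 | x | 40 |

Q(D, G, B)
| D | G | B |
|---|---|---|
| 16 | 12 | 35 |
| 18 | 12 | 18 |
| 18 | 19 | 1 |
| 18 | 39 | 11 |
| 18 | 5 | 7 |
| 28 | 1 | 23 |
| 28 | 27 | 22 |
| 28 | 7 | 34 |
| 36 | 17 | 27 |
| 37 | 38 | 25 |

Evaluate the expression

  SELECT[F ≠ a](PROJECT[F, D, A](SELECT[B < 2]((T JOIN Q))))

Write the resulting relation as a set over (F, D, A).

Joining T and Q on D yields {(p, 8, a, 18, 12, 18), (p, 8, a, 18, 19, 1), (p, 8, a, 18, 39, 11), (p, 8, a, 18, 5, 7), (r, 34, w, 28, 1, 23), (r, 34, w, 28, 27, 22), (r, 34, w, 28, 7, 34), (t, 9, m, 18, 12, 18), (t, 9, m, 18, 19, 1), (t, 9, m, 18, 39, 11), (t, 9, m, 18, 5, 7), (u, 6, x, 18, 12, 18), (u, 6, x, 18, 19, 1), (u, 6, x, 18, 39, 11), (u, 6, x, 18, 5, 7), (x, 1, b, 18, 12, 18), (x, 1, b, 18, 19, 1), (x, 1, b, 18, 39, 11), (x, 1, b, 18, 5, 7)}.
Filtering on B < 2 leaves {(p, 8, a, 18, 19, 1), (t, 9, m, 18, 19, 1), (u, 6, x, 18, 19, 1), (x, 1, b, 18, 19, 1)}.
π_{F, D, A} gives {(a, 18, p), (b, 18, x), (m, 18, t), (x, 18, u)}.
Filtering on F ≠ a leaves {(b, 18, x), (m, 18, t), (x, 18, u)}.

{(b, 18, x), (m, 18, t), (x, 18, u)}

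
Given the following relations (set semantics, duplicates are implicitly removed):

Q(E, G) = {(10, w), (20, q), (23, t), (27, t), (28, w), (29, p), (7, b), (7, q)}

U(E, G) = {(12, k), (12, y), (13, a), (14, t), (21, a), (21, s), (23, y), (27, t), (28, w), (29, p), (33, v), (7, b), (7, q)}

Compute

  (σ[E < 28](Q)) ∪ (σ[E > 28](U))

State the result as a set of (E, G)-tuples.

{(10, w), (20, q), (23, t), (27, t), (29, p), (33, v), (7, b), (7, q)}

Apply σ_{E < 28}; surviving tuples: {(10, w), (20, q), (23, t), (27, t), (7, b), (7, q)}
Apply σ_{E > 28}; surviving tuples: {(29, p), (33, v)}
Set union of the two operands is {(10, w), (20, q), (23, t), (27, t), (29, p), (33, v), (7, b), (7, q)}.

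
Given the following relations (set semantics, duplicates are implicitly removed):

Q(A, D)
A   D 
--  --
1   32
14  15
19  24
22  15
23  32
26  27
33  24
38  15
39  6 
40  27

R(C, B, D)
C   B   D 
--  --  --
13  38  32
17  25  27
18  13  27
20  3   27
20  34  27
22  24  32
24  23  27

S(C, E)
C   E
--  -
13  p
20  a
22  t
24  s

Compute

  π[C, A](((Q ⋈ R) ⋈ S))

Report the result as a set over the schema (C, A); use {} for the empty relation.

{(13, 1), (13, 23), (20, 26), (20, 40), (22, 1), (22, 23), (24, 26), (24, 40)}

Q ⋈ R (natural join on D): {(1, 32, 13, 38), (1, 32, 22, 24), (23, 32, 13, 38), (23, 32, 22, 24), (26, 27, 17, 25), (26, 27, 18, 13), (26, 27, 20, 3), (26, 27, 20, 34), (26, 27, 24, 23), (40, 27, 17, 25), (40, 27, 18, 13), (40, 27, 20, 3), (40, 27, 20, 34), (40, 27, 24, 23)}
(Q ⋈ R) ⋈ S (natural join on C): {(1, 32, 13, 38, p), (1, 32, 22, 24, t), (23, 32, 13, 38, p), (23, 32, 22, 24, t), (26, 27, 20, 3, a), (26, 27, 20, 34, a), (26, 27, 24, 23, s), (40, 27, 20, 3, a), (40, 27, 20, 34, a), (40, 27, 24, 23, s)}
Keep only column(s) C, A (2 duplicate(s) eliminated): {(13, 1), (13, 23), (20, 26), (20, 40), (22, 1), (22, 23), (24, 26), (24, 40)}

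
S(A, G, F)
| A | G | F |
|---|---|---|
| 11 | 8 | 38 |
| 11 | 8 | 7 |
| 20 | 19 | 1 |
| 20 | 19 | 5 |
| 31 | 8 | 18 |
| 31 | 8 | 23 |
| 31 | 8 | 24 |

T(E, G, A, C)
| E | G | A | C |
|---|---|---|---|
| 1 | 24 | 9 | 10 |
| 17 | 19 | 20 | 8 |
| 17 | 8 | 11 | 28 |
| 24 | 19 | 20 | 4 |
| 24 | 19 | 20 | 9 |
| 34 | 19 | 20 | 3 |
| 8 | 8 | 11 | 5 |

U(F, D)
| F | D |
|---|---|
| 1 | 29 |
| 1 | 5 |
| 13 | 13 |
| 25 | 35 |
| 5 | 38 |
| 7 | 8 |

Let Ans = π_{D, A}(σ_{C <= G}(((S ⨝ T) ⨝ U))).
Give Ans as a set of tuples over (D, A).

{(29, 20), (38, 20), (5, 20), (8, 11)}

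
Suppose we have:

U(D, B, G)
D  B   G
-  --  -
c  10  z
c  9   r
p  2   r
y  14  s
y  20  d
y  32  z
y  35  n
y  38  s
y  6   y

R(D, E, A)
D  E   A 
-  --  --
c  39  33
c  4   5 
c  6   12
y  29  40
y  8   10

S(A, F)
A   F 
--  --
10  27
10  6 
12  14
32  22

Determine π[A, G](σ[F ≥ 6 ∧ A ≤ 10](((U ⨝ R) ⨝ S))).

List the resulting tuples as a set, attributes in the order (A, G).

{(10, d), (10, n), (10, s), (10, y), (10, z)}

Natural join on D: {(c, 10, z, 39, 33), (c, 10, z, 4, 5), (c, 10, z, 6, 12), (c, 9, r, 39, 33), (c, 9, r, 4, 5), (c, 9, r, 6, 12), (y, 14, s, 29, 40), (y, 14, s, 8, 10), (y, 20, d, 29, 40), (y, 20, d, 8, 10), (y, 32, z, 29, 40), (y, 32, z, 8, 10), (y, 35, n, 29, 40), (y, 35, n, 8, 10), (y, 38, s, 29, 40), (y, 38, s, 8, 10), (y, 6, y, 29, 40), (y, 6, y, 8, 10)}
Natural join on A: {(c, 10, z, 6, 12, 14), (c, 9, r, 6, 12, 14), (y, 14, s, 8, 10, 27), (y, 14, s, 8, 10, 6), (y, 20, d, 8, 10, 27), (y, 20, d, 8, 10, 6), (y, 32, z, 8, 10, 27), (y, 32, z, 8, 10, 6), (y, 35, n, 8, 10, 27), (y, 35, n, 8, 10, 6), (y, 38, s, 8, 10, 27), (y, 38, s, 8, 10, 6), (y, 6, y, 8, 10, 27), (y, 6, y, 8, 10, 6)}
σ[F ≥ 6 ∧ A ≤ 10]: keep tuples satisfying F ≥ 6 ∧ A ≤ 10 → {(y, 14, s, 8, 10, 27), (y, 14, s, 8, 10, 6), (y, 20, d, 8, 10, 27), (y, 20, d, 8, 10, 6), (y, 32, z, 8, 10, 27), (y, 32, z, 8, 10, 6), (y, 35, n, 8, 10, 27), (y, 35, n, 8, 10, 6), (y, 38, s, 8, 10, 27), (y, 38, s, 8, 10, 6), (y, 6, y, 8, 10, 27), (y, 6, y, 8, 10, 6)}
Projecting to A, G (7 duplicate(s) eliminated): {(10, d), (10, n), (10, s), (10, y), (10, z)}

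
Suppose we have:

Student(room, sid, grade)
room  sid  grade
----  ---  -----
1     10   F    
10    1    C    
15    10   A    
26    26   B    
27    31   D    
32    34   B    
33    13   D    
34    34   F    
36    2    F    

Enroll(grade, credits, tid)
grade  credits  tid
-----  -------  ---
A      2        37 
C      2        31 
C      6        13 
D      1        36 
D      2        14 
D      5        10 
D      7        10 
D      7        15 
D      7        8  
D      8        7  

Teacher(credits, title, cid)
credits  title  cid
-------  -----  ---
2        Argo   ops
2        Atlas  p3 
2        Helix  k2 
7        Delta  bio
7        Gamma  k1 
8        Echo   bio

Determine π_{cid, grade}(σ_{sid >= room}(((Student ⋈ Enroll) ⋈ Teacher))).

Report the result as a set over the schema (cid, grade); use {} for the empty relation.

Natural join on grade: {(10, 1, C, 2, 31), (10, 1, C, 6, 13), (15, 10, A, 2, 37), (27, 31, D, 1, 36), (27, 31, D, 2, 14), (27, 31, D, 5, 10), (27, 31, D, 7, 10), (27, 31, D, 7, 15), (27, 31, D, 7, 8), (27, 31, D, 8, 7), (33, 13, D, 1, 36), (33, 13, D, 2, 14), (33, 13, D, 5, 10), (33, 13, D, 7, 10), (33, 13, D, 7, 15), (33, 13, D, 7, 8), (33, 13, D, 8, 7)}
Natural join on credits: {(10, 1, C, 2, 31, Argo, ops), (10, 1, C, 2, 31, Atlas, p3), (10, 1, C, 2, 31, Helix, k2), (15, 10, A, 2, 37, Argo, ops), (15, 10, A, 2, 37, Atlas, p3), (15, 10, A, 2, 37, Helix, k2), (27, 31, D, 2, 14, Argo, ops), (27, 31, D, 2, 14, Atlas, p3), (27, 31, D, 2, 14, Helix, k2), (27, 31, D, 7, 10, Delta, bio), (27, 31, D, 7, 10, Gamma, k1), (27, 31, D, 7, 15, Delta, bio), (27, 31, D, 7, 15, Gamma, k1), (27, 31, D, 7, 8, Delta, bio), (27, 31, D, 7, 8, Gamma, k1), (27, 31, D, 8, 7, Echo, bio), (33, 13, D, 2, 14, Argo, ops), (33, 13, D, 2, 14, Atlas, p3), (33, 13, D, 2, 14, Helix, k2), (33, 13, D, 7, 10, Delta, bio), (33, 13, D, 7, 10, Gamma, k1), (33, 13, D, 7, 15, Delta, bio), (33, 13, D, 7, 15, Gamma, k1), (33, 13, D, 7, 8, Delta, bio), (33, 13, D, 7, 8, Gamma, k1), (33, 13, D, 8, 7, Echo, bio)}
Selection sid >= room: {(27, 31, D, 2, 14, Argo, ops), (27, 31, D, 2, 14, Atlas, p3), (27, 31, D, 2, 14, Helix, k2), (27, 31, D, 7, 10, Delta, bio), (27, 31, D, 7, 10, Gamma, k1), (27, 31, D, 7, 15, Delta, bio), (27, 31, D, 7, 15, Gamma, k1), (27, 31, D, 7, 8, Delta, bio), (27, 31, D, 7, 8, Gamma, k1), (27, 31, D, 8, 7, Echo, bio)}
Projecting to cid, grade (5 duplicate(s) eliminated): {(bio, D), (k1, D), (k2, D), (ops, D), (p3, D)}

{(bio, D), (k1, D), (k2, D), (ops, D), (p3, D)}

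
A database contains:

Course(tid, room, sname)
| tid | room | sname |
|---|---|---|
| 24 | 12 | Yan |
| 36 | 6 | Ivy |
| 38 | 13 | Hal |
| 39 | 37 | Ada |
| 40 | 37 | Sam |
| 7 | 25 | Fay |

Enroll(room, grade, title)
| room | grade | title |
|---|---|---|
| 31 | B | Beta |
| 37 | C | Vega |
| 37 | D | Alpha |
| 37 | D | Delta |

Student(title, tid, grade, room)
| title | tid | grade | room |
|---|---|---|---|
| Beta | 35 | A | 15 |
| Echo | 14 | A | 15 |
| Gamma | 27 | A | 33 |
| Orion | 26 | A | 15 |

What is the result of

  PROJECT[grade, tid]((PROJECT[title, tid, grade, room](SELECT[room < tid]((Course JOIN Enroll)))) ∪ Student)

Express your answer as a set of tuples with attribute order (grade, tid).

Course ⋈ Enroll (natural join on room): {(39, 37, Ada, C, Vega), (39, 37, Ada, D, Alpha), (39, 37, Ada, D, Delta), (40, 37, Sam, C, Vega), (40, 37, Sam, D, Alpha), (40, 37, Sam, D, Delta)}
Filtering on room < tid leaves {(39, 37, Ada, C, Vega), (39, 37, Ada, D, Alpha), (39, 37, Ada, D, Delta), (40, 37, Sam, C, Vega), (40, 37, Sam, D, Alpha), (40, 37, Sam, D, Delta)}.
π_{title, tid, grade, room} gives {(Alpha, 39, D, 37), (Alpha, 40, D, 37), (Delta, 39, D, 37), (Delta, 40, D, 37), (Vega, 39, C, 37), (Vega, 40, C, 37)}.
Union: {(Alpha, 39, D, 37), (Alpha, 40, D, 37), (Delta, 39, D, 37), (Delta, 40, D, 37), (Vega, 39, C, 37), (Vega, 40, C, 37)} with {(Beta, 35, A, 15), (Echo, 14, A, 15), (Gamma, 27, A, 33), (Orion, 26, A, 15)} → {(Alpha, 39, D, 37), (Alpha, 40, D, 37), (Beta, 35, A, 15), (Delta, 39, D, 37), (Delta, 40, D, 37), (Echo, 14, A, 15), (Gamma, 27, A, 33), (Orion, 26, A, 15), (Vega, 39, C, 37), (Vega, 40, C, 37)}
π_{grade, tid} gives {(A, 14), (A, 26), (A, 27), (A, 35), (C, 39), (C, 40), (D, 39), (D, 40)} (2 duplicate(s) eliminated).

{(A, 14), (A, 26), (A, 27), (A, 35), (C, 39), (C, 40), (D, 39), (D, 40)}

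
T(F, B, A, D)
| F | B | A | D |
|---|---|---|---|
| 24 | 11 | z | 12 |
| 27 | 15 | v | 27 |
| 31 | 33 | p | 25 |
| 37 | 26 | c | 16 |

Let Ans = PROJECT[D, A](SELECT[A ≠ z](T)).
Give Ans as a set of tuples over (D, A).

{(16, c), (25, p), (27, v)}

Filtering on A ≠ z leaves {(27, 15, v, 27), (31, 33, p, 25), (37, 26, c, 16)}.
Keep only column(s) D, A: {(16, c), (25, p), (27, v)}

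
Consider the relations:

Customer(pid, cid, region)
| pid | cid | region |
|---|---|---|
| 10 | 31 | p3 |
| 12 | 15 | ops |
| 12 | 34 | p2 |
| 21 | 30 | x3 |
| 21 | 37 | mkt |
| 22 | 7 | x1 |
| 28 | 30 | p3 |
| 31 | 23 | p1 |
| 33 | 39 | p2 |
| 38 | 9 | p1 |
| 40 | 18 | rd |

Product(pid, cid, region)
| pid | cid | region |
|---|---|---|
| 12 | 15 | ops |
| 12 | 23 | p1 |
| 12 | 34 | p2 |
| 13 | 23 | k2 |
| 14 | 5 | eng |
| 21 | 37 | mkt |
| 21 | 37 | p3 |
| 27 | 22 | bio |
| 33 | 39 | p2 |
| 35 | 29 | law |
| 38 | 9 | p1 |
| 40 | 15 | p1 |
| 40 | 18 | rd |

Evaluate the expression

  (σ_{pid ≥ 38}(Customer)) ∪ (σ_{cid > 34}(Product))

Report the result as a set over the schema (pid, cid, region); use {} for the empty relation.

{(21, 37, mkt), (21, 37, p3), (33, 39, p2), (38, 9, p1), (40, 18, rd)}

Filtering on pid ≥ 38 leaves {(38, 9, p1), (40, 18, rd)}.
Filtering on cid > 34 leaves {(21, 37, mkt), (21, 37, p3), (33, 39, p2)}.
Union: {(38, 9, p1), (40, 18, rd)} with {(21, 37, mkt), (21, 37, p3), (33, 39, p2)} → {(21, 37, mkt), (21, 37, p3), (33, 39, p2), (38, 9, p1), (40, 18, rd)}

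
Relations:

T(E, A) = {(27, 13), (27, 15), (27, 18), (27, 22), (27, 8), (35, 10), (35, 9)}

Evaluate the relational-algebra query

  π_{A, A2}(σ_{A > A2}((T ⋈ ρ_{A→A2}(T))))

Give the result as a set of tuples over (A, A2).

ρ[A→A2]: schema becomes (E, A2); tuples unchanged.
T ⋈ ρ_{A→A2}(T) (natural join on E): {(27, 13, 13), (27, 13, 15), (27, 13, 18), (27, 13, 22), (27, 13, 8), (27, 15, 13), (27, 15, 15), (27, 15, 18), (27, 15, 22), (27, 15, 8), (27, 18, 13), (27, 18, 15), (27, 18, 18), (27, 18, 22), (27, 18, 8), (27, 22, 13), (27, 22, 15), (27, 22, 18), (27, 22, 22), (27, 22, 8), (27, 8, 13), (27, 8, 15), (27, 8, 18), (27, 8, 22), (27, 8, 8), (35, 10, 10), (35, 10, 9), (35, 9, 10), (35, 9, 9)}
Filtering on A > A2 leaves {(27, 13, 8), (27, 15, 13), (27, 15, 8), (27, 18, 13), (27, 18, 15), (27, 18, 8), (27, 22, 13), (27, 22, 15), (27, 22, 18), (27, 22, 8), (35, 10, 9)}.
Keep only column(s) A, A2: {(10, 9), (13, 8), (15, 13), (15, 8), (18, 13), (18, 15), (18, 8), (22, 13), (22, 15), (22, 18), (22, 8)}

{(10, 9), (13, 8), (15, 13), (15, 8), (18, 13), (18, 15), (18, 8), (22, 13), (22, 15), (22, 18), (22, 8)}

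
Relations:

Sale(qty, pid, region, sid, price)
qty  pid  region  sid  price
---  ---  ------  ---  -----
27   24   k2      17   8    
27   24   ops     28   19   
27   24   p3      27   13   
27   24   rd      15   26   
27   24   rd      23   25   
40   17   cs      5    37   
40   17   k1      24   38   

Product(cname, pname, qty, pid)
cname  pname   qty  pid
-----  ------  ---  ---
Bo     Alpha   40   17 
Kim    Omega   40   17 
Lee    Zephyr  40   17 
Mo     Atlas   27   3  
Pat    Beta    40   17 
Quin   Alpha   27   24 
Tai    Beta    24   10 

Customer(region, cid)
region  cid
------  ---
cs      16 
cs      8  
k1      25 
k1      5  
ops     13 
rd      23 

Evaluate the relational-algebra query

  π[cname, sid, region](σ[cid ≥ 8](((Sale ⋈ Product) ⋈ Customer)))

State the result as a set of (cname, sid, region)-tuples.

{(Bo, 24, k1), (Bo, 5, cs), (Kim, 24, k1), (Kim, 5, cs), (Lee, 24, k1), (Lee, 5, cs), (Pat, 24, k1), (Pat, 5, cs), (Quin, 15, rd), (Quin, 23, rd), (Quin, 28, ops)}

Joining Sale and Product on qty, pid yields {(27, 24, k2, 17, 8, Quin, Alpha), (27, 24, ops, 28, 19, Quin, Alpha), (27, 24, p3, 27, 13, Quin, Alpha), (27, 24, rd, 15, 26, Quin, Alpha), (27, 24, rd, 23, 25, Quin, Alpha), (40, 17, cs, 5, 37, Bo, Alpha), (40, 17, cs, 5, 37, Kim, Omega), (40, 17, cs, 5, 37, Lee, Zephyr), (40, 17, cs, 5, 37, Pat, Beta), (40, 17, k1, 24, 38, Bo, Alpha), (40, 17, k1, 24, 38, Kim, Omega), (40, 17, k1, 24, 38, Lee, Zephyr), (40, 17, k1, 24, 38, Pat, Beta)}.
Joining (Sale ⋈ Product) and Customer on region yields {(27, 24, ops, 28, 19, Quin, Alpha, 13), (27, 24, rd, 15, 26, Quin, Alpha, 23), (27, 24, rd, 23, 25, Quin, Alpha, 23), (40, 17, cs, 5, 37, Bo, Alpha, 16), (40, 17, cs, 5, 37, Bo, Alpha, 8), (40, 17, cs, 5, 37, Kim, Omega, 16), (40, 17, cs, 5, 37, Kim, Omega, 8), (40, 17, cs, 5, 37, Lee, Zephyr, 16), (40, 17, cs, 5, 37, Lee, Zephyr, 8), (40, 17, cs, 5, 37, Pat, Beta, 16), (40, 17, cs, 5, 37, Pat, Beta, 8), (40, 17, k1, 24, 38, Bo, Alpha, 25), (40, 17, k1, 24, 38, Bo, Alpha, 5), (40, 17, k1, 24, 38, Kim, Omega, 25), (40, 17, k1, 24, 38, Kim, Omega, 5), (40, 17, k1, 24, 38, Lee, Zephyr, 25), (40, 17, k1, 24, 38, Lee, Zephyr, 5), (40, 17, k1, 24, 38, Pat, Beta, 25), (40, 17, k1, 24, 38, Pat, Beta, 5)}.
Apply σ_{cid ≥ 8}; surviving tuples: {(27, 24, ops, 28, 19, Quin, Alpha, 13), (27, 24, rd, 15, 26, Quin, Alpha, 23), (27, 24, rd, 23, 25, Quin, Alpha, 23), (40, 17, cs, 5, 37, Bo, Alpha, 16), (40, 17, cs, 5, 37, Bo, Alpha, 8), (40, 17, cs, 5, 37, Kim, Omega, 16), (40, 17, cs, 5, 37, Kim, Omega, 8), (40, 17, cs, 5, 37, Lee, Zephyr, 16), (40, 17, cs, 5, 37, Lee, Zephyr, 8), (40, 17, cs, 5, 37, Pat, Beta, 16), (40, 17, cs, 5, 37, Pat, Beta, 8), (40, 17, k1, 24, 38, Bo, Alpha, 25), (40, 17, k1, 24, 38, Kim, Omega, 25), (40, 17, k1, 24, 38, Lee, Zephyr, 25), (40, 17, k1, 24, 38, Pat, Beta, 25)}
Projecting to cname, sid, region (4 duplicate(s) eliminated): {(Bo, 24, k1), (Bo, 5, cs), (Kim, 24, k1), (Kim, 5, cs), (Lee, 24, k1), (Lee, 5, cs), (Pat, 24, k1), (Pat, 5, cs), (Quin, 15, rd), (Quin, 23, rd), (Quin, 28, ops)}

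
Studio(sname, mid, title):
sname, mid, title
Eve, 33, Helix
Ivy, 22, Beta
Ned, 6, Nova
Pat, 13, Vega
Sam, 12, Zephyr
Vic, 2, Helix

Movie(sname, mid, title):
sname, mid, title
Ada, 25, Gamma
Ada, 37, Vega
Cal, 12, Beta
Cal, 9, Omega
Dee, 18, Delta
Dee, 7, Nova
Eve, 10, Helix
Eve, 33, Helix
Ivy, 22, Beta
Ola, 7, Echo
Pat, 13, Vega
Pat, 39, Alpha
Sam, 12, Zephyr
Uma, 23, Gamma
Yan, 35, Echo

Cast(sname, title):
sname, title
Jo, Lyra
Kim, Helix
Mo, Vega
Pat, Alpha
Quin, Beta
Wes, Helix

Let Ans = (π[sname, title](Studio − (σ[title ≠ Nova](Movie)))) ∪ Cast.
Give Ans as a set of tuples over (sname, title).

Apply σ_{title ≠ Nova}; surviving tuples: {(Ada, 25, Gamma), (Ada, 37, Vega), (Cal, 12, Beta), (Cal, 9, Omega), (Dee, 18, Delta), (Eve, 10, Helix), (Eve, 33, Helix), (Ivy, 22, Beta), (Ola, 7, Echo), (Pat, 13, Vega), (Pat, 39, Alpha), (Sam, 12, Zephyr), (Uma, 23, Gamma), (Yan, 35, Echo)}
Taking the difference: {(Ned, 6, Nova), (Vic, 2, Helix)}
π_{sname, title} gives {(Ned, Nova), (Vic, Helix)}.
Taking the union: {(Jo, Lyra), (Kim, Helix), (Mo, Vega), (Ned, Nova), (Pat, Alpha), (Quin, Beta), (Vic, Helix), (Wes, Helix)}

{(Jo, Lyra), (Kim, Helix), (Mo, Vega), (Ned, Nova), (Pat, Alpha), (Quin, Beta), (Vic, Helix), (Wes, Helix)}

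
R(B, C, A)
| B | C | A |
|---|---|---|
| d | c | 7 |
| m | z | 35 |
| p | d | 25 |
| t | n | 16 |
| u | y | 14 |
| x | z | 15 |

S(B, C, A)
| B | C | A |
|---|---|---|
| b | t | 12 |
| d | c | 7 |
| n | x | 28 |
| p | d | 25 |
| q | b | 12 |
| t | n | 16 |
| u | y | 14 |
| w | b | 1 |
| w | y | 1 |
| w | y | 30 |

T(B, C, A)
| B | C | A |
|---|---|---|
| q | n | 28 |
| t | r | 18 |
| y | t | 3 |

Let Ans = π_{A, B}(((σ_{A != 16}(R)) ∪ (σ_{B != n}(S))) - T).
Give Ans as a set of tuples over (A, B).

Filtering on A != 16 leaves {(d, c, 7), (m, z, 35), (p, d, 25), (u, y, 14), (x, z, 15)}.
Filtering on B != n leaves {(b, t, 12), (d, c, 7), (p, d, 25), (q, b, 12), (t, n, 16), (u, y, 14), (w, b, 1), (w, y, 1), (w, y, 30)}.
Taking the union: {(b, t, 12), (d, c, 7), (m, z, 35), (p, d, 25), (q, b, 12), (t, n, 16), (u, y, 14), (w, b, 1), (w, y, 1), (w, y, 30), (x, z, 15)}
Taking the difference: {(b, t, 12), (d, c, 7), (m, z, 35), (p, d, 25), (q, b, 12), (t, n, 16), (u, y, 14), (w, b, 1), (w, y, 1), (w, y, 30), (x, z, 15)}
Keep only column(s) A, B (1 duplicate(s) eliminated): {(1, w), (12, b), (12, q), (14, u), (15, x), (16, t), (25, p), (30, w), (35, m), (7, d)}

{(1, w), (12, b), (12, q), (14, u), (15, x), (16, t), (25, p), (30, w), (35, m), (7, d)}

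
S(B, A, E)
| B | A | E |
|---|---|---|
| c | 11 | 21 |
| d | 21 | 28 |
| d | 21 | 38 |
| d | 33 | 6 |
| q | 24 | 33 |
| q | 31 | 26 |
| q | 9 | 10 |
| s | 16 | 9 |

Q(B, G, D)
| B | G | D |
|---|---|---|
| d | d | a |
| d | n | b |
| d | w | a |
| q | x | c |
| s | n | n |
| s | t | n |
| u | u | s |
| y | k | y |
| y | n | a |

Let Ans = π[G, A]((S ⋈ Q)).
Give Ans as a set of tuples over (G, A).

{(d, 21), (d, 33), (n, 16), (n, 21), (n, 33), (t, 16), (w, 21), (w, 33), (x, 24), (x, 31), (x, 9)}

S ⋈ Q (natural join on B): {(d, 21, 28, d, a), (d, 21, 28, n, b), (d, 21, 28, w, a), (d, 21, 38, d, a), (d, 21, 38, n, b), (d, 21, 38, w, a), (d, 33, 6, d, a), (d, 33, 6, n, b), (d, 33, 6, w, a), (q, 24, 33, x, c), (q, 31, 26, x, c), (q, 9, 10, x, c), (s, 16, 9, n, n), (s, 16, 9, t, n)}
π[G, A]: project onto (G, A) (3 duplicate(s) eliminated) → {(d, 21), (d, 33), (n, 16), (n, 21), (n, 33), (t, 16), (w, 21), (w, 33), (x, 24), (x, 31), (x, 9)}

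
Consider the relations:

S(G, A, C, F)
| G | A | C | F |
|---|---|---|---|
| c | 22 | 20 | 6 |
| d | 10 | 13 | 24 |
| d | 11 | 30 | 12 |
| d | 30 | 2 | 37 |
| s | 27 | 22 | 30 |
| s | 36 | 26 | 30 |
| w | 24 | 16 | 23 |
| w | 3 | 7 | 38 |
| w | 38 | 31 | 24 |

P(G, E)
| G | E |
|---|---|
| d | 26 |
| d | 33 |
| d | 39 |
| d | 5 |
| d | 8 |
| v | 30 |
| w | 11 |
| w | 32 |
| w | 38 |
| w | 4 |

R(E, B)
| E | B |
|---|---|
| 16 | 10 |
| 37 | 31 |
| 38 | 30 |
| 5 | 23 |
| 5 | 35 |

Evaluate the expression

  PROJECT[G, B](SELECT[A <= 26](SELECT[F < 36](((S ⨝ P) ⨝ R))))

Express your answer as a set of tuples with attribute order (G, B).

{(d, 23), (d, 35), (w, 30)}

Joining S and P on G yields {(d, 10, 13, 24, 26), (d, 10, 13, 24, 33), (d, 10, 13, 24, 39), (d, 10, 13, 24, 5), (d, 10, 13, 24, 8), (d, 11, 30, 12, 26), (d, 11, 30, 12, 33), (d, 11, 30, 12, 39), (d, 11, 30, 12, 5), (d, 11, 30, 12, 8), (d, 30, 2, 37, 26), (d, 30, 2, 37, 33), (d, 30, 2, 37, 39), (d, 30, 2, 37, 5), (d, 30, 2, 37, 8), (w, 24, 16, 23, 11), (w, 24, 16, 23, 32), (w, 24, 16, 23, 38), (w, 24, 16, 23, 4), (w, 3, 7, 38, 11), (w, 3, 7, 38, 32), (w, 3, 7, 38, 38), (w, 3, 7, 38, 4), (w, 38, 31, 24, 11), (w, 38, 31, 24, 32), (w, 38, 31, 24, 38), (w, 38, 31, 24, 4)}.
Joining (S ⨝ P) and R on E yields {(d, 10, 13, 24, 5, 23), (d, 10, 13, 24, 5, 35), (d, 11, 30, 12, 5, 23), (d, 11, 30, 12, 5, 35), (d, 30, 2, 37, 5, 23), (d, 30, 2, 37, 5, 35), (w, 24, 16, 23, 38, 30), (w, 3, 7, 38, 38, 30), (w, 38, 31, 24, 38, 30)}.
σ[F < 36]: keep tuples satisfying F < 36 → {(d, 10, 13, 24, 5, 23), (d, 10, 13, 24, 5, 35), (d, 11, 30, 12, 5, 23), (d, 11, 30, 12, 5, 35), (w, 24, 16, 23, 38, 30), (w, 38, 31, 24, 38, 30)}
σ[A <= 26]: keep tuples satisfying A <= 26 → {(d, 10, 13, 24, 5, 23), (d, 10, 13, 24, 5, 35), (d, 11, 30, 12, 5, 23), (d, 11, 30, 12, 5, 35), (w, 24, 16, 23, 38, 30)}
Keep only column(s) G, B (2 duplicate(s) eliminated): {(d, 23), (d, 35), (w, 30)}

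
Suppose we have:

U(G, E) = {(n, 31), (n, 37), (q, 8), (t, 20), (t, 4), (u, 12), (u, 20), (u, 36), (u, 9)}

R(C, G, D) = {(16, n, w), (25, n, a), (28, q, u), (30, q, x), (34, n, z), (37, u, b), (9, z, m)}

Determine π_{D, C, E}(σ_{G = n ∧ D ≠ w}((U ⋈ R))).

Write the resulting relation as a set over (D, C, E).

U ⋈ R (natural join on G): {(n, 31, 16, w), (n, 31, 25, a), (n, 31, 34, z), (n, 37, 16, w), (n, 37, 25, a), (n, 37, 34, z), (q, 8, 28, u), (q, 8, 30, x), (u, 12, 37, b), (u, 20, 37, b), (u, 36, 37, b), (u, 9, 37, b)}
Selection G = n ∧ D ≠ w: {(n, 31, 25, a), (n, 31, 34, z), (n, 37, 25, a), (n, 37, 34, z)}
π[D, C, E]: project onto (D, C, E) → {(a, 25, 31), (a, 25, 37), (z, 34, 31), (z, 34, 37)}

{(a, 25, 31), (a, 25, 37), (z, 34, 31), (z, 34, 37)}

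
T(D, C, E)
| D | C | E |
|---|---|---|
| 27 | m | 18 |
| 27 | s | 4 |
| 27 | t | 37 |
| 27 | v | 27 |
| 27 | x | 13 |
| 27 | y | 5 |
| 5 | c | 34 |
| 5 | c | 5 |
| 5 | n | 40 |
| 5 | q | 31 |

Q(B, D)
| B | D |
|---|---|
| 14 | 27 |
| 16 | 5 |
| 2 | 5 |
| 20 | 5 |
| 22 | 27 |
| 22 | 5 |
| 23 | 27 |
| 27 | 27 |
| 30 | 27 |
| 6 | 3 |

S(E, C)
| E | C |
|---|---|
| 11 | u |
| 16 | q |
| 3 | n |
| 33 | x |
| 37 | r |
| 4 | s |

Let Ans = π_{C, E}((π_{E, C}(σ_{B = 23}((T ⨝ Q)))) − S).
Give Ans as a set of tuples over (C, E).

Natural join on D: {(27, m, 18, 14), (27, m, 18, 22), (27, m, 18, 23), (27, m, 18, 27), (27, m, 18, 30), (27, s, 4, 14), (27, s, 4, 22), (27, s, 4, 23), (27, s, 4, 27), (27, s, 4, 30), (27, t, 37, 14), (27, t, 37, 22), (27, t, 37, 23), (27, t, 37, 27), (27, t, 37, 30), (27, v, 27, 14), (27, v, 27, 22), (27, v, 27, 23), (27, v, 27, 27), (27, v, 27, 30), (27, x, 13, 14), (27, x, 13, 22), (27, x, 13, 23), (27, x, 13, 27), (27, x, 13, 30), (27, y, 5, 14), (27, y, 5, 22), (27, y, 5, 23), (27, y, 5, 27), (27, y, 5, 30), (5, c, 34, 16), (5, c, 34, 2), (5, c, 34, 20), (5, c, 34, 22), (5, c, 5, 16), (5, c, 5, 2), (5, c, 5, 20), (5, c, 5, 22), (5, n, 40, 16), (5, n, 40, 2), (5, n, 40, 20), (5, n, 40, 22), (5, q, 31, 16), (5, q, 31, 2), (5, q, 31, 20), (5, q, 31, 22)}
Selection B = 23: {(27, m, 18, 23), (27, s, 4, 23), (27, t, 37, 23), (27, v, 27, 23), (27, x, 13, 23), (27, y, 5, 23)}
π[E, C]: project onto (E, C) → {(13, x), (18, m), (27, v), (37, t), (4, s), (5, y)}
Taking the difference: {(13, x), (18, m), (27, v), (37, t), (5, y)}
π[C, E]: project onto (C, E) → {(m, 18), (t, 37), (v, 27), (x, 13), (y, 5)}

{(m, 18), (t, 37), (v, 27), (x, 13), (y, 5)}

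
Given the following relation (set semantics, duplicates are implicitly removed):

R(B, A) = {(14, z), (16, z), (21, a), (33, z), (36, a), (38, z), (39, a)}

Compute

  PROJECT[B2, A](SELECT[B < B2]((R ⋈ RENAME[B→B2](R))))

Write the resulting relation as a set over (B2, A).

{(16, z), (33, z), (36, a), (38, z), (39, a)}

ρ[B→B2]: schema becomes (B2, A); tuples unchanged.
R ⋈ RENAME[B→B2](R) (natural join on A): {(14, z, 14), (14, z, 16), (14, z, 33), (14, z, 38), (16, z, 14), (16, z, 16), (16, z, 33), (16, z, 38), (21, a, 21), (21, a, 36), (21, a, 39), (33, z, 14), (33, z, 16), (33, z, 33), (33, z, 38), (36, a, 21), (36, a, 36), (36, a, 39), (38, z, 14), (38, z, 16), (38, z, 33), (38, z, 38), (39, a, 21), (39, a, 36), (39, a, 39)}
Selection B < B2: {(14, z, 16), (14, z, 33), (14, z, 38), (16, z, 33), (16, z, 38), (21, a, 36), (21, a, 39), (33, z, 38), (36, a, 39)}
π[B2, A]: project onto (B2, A) (4 duplicate(s) eliminated) → {(16, z), (33, z), (36, a), (38, z), (39, a)}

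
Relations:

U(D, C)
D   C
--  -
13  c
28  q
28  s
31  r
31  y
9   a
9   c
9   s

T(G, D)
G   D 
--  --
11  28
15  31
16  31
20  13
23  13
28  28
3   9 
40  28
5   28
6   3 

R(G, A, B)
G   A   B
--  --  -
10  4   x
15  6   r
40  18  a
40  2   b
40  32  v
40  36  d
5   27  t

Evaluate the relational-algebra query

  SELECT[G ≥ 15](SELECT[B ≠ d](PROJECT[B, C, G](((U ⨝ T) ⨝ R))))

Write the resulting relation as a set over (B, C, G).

Joining U and T on D yields {(13, c, 20), (13, c, 23), (28, q, 11), (28, q, 28), (28, q, 40), (28, q, 5), (28, s, 11), (28, s, 28), (28, s, 40), (28, s, 5), (31, r, 15), (31, r, 16), (31, y, 15), (31, y, 16), (9, a, 3), (9, c, 3), (9, s, 3)}.
Joining (U ⨝ T) and R on G yields {(28, q, 40, 18, a), (28, q, 40, 2, b), (28, q, 40, 32, v), (28, q, 40, 36, d), (28, q, 5, 27, t), (28, s, 40, 18, a), (28, s, 40, 2, b), (28, s, 40, 32, v), (28, s, 40, 36, d), (28, s, 5, 27, t), (31, r, 15, 6, r), (31, y, 15, 6, r)}.
Projecting to B, C, G: {(a, q, 40), (a, s, 40), (b, q, 40), (b, s, 40), (d, q, 40), (d, s, 40), (r, r, 15), (r, y, 15), (t, q, 5), (t, s, 5), (v, q, 40), (v, s, 40)}
σ[B ≠ d]: keep tuples satisfying B ≠ d → {(a, q, 40), (a, s, 40), (b, q, 40), (b, s, 40), (r, r, 15), (r, y, 15), (t, q, 5), (t, s, 5), (v, q, 40), (v, s, 40)}
σ[G ≥ 15]: keep tuples satisfying G ≥ 15 → {(a, q, 40), (a, s, 40), (b, q, 40), (b, s, 40), (r, r, 15), (r, y, 15), (v, q, 40), (v, s, 40)}

{(a, q, 40), (a, s, 40), (b, q, 40), (b, s, 40), (r, r, 15), (r, y, 15), (v, q, 40), (v, s, 40)}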